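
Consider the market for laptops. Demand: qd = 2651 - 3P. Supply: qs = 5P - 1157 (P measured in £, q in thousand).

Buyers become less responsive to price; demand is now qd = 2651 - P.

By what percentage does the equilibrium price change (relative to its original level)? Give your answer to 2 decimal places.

Before the shock: 2651 - 3P = 5P - 1157 ⇒ 3808 = 8P ⇒ P = 476, q = 1223.
With the change applied: demand qd = 2651 - P, supply qs = 5P - 1157.
New equilibrium: 2651 - P = 5P - 1157 ⇒ 3808 = 6P ⇒ P = 1904/3 ≈ 634.6667, q = 6049/3 ≈ 2016.3333.
%ΔP = (634.6667 − 476) / 476 × 100 = +33.33%.

+33.33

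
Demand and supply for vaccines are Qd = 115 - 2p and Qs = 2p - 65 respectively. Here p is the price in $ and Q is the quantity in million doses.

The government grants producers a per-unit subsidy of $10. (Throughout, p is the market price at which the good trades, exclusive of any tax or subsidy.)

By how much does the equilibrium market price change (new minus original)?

Solve the original market: 115 - 2p = 2p - 65, hence p = 45 and Q = 25.
Since sellers receive the price plus the subsidy, the effective supply curve becomes Qs = 2p - 45.
Equate the new curves: 115 - 2p = 2p - 45, giving 160 = 4p, p = 40, Q = 35.
Δp = 40 − 45 = -5.

-5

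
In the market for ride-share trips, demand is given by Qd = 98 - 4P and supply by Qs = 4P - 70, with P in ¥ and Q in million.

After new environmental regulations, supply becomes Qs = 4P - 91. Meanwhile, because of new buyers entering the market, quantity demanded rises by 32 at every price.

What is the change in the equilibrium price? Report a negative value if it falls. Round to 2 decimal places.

+6.63

Initially, 98 - 4P = 4P - 70, so 168 = 8P and P = 21, Q = 14.
With the change applied: demand Qd = 130 - 4P, supply Qs = 4P - 91.
Setting them equal: 130 - 4P = 4P - 91 → 221 = 8P, so P = 27.625 and Q = 19.5.
ΔP = 27.625 − 21 = +6.63.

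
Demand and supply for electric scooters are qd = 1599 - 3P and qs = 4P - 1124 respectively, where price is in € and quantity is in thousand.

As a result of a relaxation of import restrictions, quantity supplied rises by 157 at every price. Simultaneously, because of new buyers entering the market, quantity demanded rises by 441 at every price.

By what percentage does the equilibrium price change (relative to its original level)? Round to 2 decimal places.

Solve the original market: 1599 - 3P = 4P - 1124, hence P = 389 and q = 432.
After the shift, demand is qd = 2040 - 3P and supply is qs = 4P - 967.
New equilibrium: 2040 - 3P = 4P - 967 ⇒ 3007 = 7P ⇒ P = 3007/7 ≈ 429.5714, q = 5259/7 ≈ 751.2857.
%ΔP = (429.5714 − 389) / 389 × 100 = +10.43%.

+10.43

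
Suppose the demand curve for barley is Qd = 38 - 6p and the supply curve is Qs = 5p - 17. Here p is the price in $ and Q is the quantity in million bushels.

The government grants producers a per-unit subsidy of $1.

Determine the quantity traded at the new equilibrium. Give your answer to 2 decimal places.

10.73

Original equilibrium: 38 - 6p = 5p - 17 gives 55 = 11p, so p = 5 and Q = 8.
Since sellers receive the price plus the subsidy, the effective supply curve becomes Qs = 5p - 12.
Equate the new curves: 38 - 6p = 5p - 12, giving 50 = 11p, p = 50/11 ≈ 4.5455, Q = 118/11 ≈ 10.7273.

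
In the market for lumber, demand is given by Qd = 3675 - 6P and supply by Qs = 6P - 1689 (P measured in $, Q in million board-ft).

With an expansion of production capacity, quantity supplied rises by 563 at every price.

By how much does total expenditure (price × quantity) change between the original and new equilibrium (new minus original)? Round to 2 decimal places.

+66035.21

Original equilibrium: 3675 - 6P = 6P - 1689 gives 5364 = 12P, so P = 447 and Q = 993.
After the shift, demand is Qd = 3675 - 6P and supply is Qs = 6P - 1126.
Equate the new curves: 3675 - 6P = 6P - 1126, giving 4801 = 12P, P = 4801/12 ≈ 400.0833, Q = 1274.5.
Expenditure moves from 447×993 = 443871 to 400.0833×1274.5 = 509906.2083; change = +66035.21.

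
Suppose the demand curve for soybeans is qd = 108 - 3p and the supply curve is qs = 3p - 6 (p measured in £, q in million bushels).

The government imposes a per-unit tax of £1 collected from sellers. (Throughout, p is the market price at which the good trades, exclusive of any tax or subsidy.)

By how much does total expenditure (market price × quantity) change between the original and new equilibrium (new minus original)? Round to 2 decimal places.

Before the shock: 108 - 3p = 3p - 6 ⇒ 114 = 6p ⇒ p = 19, q = 51.
Since sellers keep the price net of the tax, the effective supply curve becomes qs = 3p - 9.
New equilibrium: 108 - 3p = 3p - 9 ⇒ 117 = 6p ⇒ p = 19.5, q = 49.5.
Expenditure moves from 19×51 = 969 to 19.5×49.5 = 965.25; change = -3.75.

-3.75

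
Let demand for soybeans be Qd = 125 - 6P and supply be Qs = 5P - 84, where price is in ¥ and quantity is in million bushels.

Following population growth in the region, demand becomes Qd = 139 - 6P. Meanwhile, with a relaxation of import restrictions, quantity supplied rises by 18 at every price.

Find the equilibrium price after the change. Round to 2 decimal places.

Initially, 125 - 6P = 5P - 84, so 209 = 11P and P = 19, Q = 11.
The new curves are Qd = 139 - 6P (demand) and Qs = 5P - 66 (supply).
Setting them equal: 139 - 6P = 5P - 66 → 205 = 11P, so P = 205/11 ≈ 18.6364 and Q = 299/11 ≈ 27.1818.

18.64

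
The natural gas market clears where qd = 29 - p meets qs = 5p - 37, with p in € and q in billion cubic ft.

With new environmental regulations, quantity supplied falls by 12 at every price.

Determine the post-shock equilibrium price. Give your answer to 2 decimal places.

13.00

Initially, 29 - p = 5p - 37, so 66 = 6p and p = 11, q = 18.
The shock moves the curves to qd = 29 - p and qs = 5p - 49.
Setting them equal: 29 - p = 5p - 49 → 78 = 6p, so p = 13 and q = 16.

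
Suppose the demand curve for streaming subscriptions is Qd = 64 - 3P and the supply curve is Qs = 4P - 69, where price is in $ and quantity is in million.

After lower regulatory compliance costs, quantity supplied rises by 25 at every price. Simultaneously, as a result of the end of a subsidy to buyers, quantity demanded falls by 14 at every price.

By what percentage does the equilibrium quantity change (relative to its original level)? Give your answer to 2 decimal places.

+38.78

Initially, 64 - 3P = 4P - 69, so 133 = 7P and P = 19, Q = 7.
After the shift, demand is Qd = 50 - 3P and supply is Qs = 4P - 44.
New equilibrium: 50 - 3P = 4P - 44 ⇒ 94 = 7P ⇒ P = 94/7 ≈ 13.4286, Q = 68/7 ≈ 9.7143.
%ΔQ = (9.7143 − 7) / 7 × 100 = +38.78%.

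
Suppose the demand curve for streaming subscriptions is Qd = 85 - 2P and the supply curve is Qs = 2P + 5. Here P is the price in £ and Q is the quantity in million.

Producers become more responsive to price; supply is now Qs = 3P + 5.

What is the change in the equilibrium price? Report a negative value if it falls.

-4

Original equilibrium: 85 - 2P = 2P + 5 gives 80 = 4P, so P = 20 and Q = 45.
The shock moves the curves to Qd = 85 - 2P and Qs = 3P + 5.
Setting them equal: 85 - 2P = 3P + 5 → 80 = 5P, so P = 16 and Q = 53.
ΔP = 16 − 20 = -4.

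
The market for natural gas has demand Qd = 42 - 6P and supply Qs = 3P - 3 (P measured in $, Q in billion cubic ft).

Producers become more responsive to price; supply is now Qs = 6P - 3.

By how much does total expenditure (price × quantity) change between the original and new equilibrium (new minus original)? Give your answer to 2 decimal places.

Original equilibrium: 42 - 6P = 3P - 3 gives 45 = 9P, so P = 5 and Q = 12.
The new curves are Qd = 42 - 6P (demand) and Qs = 6P - 3 (supply).
Clearing the new market: 42 - 6P = 6P - 3, so P = 3.75 and Q = 19.5.
Expenditure moves from 5×12 = 60 to 3.75×19.5 = 73.125; change = +13.13.

+13.13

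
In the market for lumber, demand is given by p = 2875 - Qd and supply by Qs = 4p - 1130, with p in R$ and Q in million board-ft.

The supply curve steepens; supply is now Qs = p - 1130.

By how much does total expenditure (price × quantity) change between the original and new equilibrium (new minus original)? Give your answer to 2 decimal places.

+85907.25

Solve the original market: 2875 - p = 4p - 1130, hence p = 801 and Q = 2074.
The shock moves the curves to Qd = 2875 - p and Qs = p - 1130.
Equate the new curves: 2875 - p = p - 1130, giving 4005 = 2p, p = 2002.5, Q = 872.5.
Expenditure moves from 801×2074 = 1661274 to 2002.5×872.5 = 1747181.25; change = +85907.25.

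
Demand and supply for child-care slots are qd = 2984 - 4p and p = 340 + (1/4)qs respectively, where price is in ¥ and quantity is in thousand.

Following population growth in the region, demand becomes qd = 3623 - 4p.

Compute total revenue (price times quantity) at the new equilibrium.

704783.0625

Original equilibrium: 2984 - 4p = 4p - 1360 gives 4344 = 8p, so p = 543 and q = 812.
The shock moves the curves to qd = 3623 - 4p and qs = 4p - 1360.
Clearing the new market: 3623 - 4p = 4p - 1360, so p = 622.875 and q = 1131.5.
New expenditure = 622.875 × 1131.5 = 704783.0625.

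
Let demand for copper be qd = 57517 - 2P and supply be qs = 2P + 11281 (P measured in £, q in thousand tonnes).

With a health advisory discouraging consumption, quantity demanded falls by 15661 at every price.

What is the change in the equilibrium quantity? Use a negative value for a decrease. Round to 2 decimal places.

-7830.50

Solve the original market: 57517 - 2P = 2P + 11281, hence P = 11559 and q = 34399.
The shock moves the curves to qd = 41856 - 2P and qs = 2P + 11281.
Setting them equal: 41856 - 2P = 2P + 11281 → 30575 = 4P, so P = 7643.75 and q = 26568.5.
Δq = 26568.5 − 34399 = -7830.50.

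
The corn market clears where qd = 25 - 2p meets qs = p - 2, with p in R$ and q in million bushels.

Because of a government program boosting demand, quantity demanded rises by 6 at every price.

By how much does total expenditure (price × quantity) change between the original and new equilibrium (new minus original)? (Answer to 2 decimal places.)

Original equilibrium: 25 - 2p = p - 2 gives 27 = 3p, so p = 9 and q = 7.
With the change applied: demand qd = 31 - 2p, supply qs = p - 2.
Equate the new curves: 31 - 2p = p - 2, giving 33 = 3p, p = 11, q = 9.
Expenditure moves from 9×7 = 63 to 11×9 = 99; change = +36.00.

+36.00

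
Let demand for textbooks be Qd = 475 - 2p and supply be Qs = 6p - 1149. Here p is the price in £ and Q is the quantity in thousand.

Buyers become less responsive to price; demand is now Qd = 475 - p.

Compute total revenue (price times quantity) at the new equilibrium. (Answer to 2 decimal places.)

Solve the original market: 475 - 2p = 6p - 1149, hence p = 203 and Q = 69.
The shock moves the curves to Qd = 475 - p and Qs = 6p - 1149.
Setting them equal: 475 - p = 6p - 1149 → 1624 = 7p, so p = 232 and Q = 243.
New expenditure = 232 × 243 = 56376.00.

56376.00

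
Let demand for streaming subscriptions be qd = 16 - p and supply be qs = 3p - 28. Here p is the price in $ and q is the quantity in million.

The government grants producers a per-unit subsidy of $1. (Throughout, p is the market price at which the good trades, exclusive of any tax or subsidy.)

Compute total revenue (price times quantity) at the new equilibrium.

58.9375

Before the shock: 16 - p = 3p - 28 ⇒ 44 = 4p ⇒ p = 11, q = 5.
Since sellers receive the price plus the subsidy, the effective supply curve becomes qs = 3p - 25.
Setting them equal: 16 - p = 3p - 25 → 41 = 4p, so p = 10.25 and q = 5.75.
New expenditure = 10.25 × 5.75 = 58.9375.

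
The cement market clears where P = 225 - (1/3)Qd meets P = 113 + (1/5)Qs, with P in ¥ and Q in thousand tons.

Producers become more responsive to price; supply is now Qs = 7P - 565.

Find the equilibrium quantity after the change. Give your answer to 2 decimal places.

Solve the original market: 675 - 3P = 5P - 565, hence P = 155 and Q = 210.
The new curves are Qd = 675 - 3P (demand) and Qs = 7P - 565 (supply).
New equilibrium: 675 - 3P = 7P - 565 ⇒ 1240 = 10P ⇒ P = 124, Q = 303.

303.00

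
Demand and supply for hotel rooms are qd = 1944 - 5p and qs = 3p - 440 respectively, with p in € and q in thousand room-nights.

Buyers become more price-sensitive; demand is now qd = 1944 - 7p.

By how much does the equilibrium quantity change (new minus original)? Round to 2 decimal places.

Original equilibrium: 1944 - 5p = 3p - 440 gives 2384 = 8p, so p = 298 and q = 454.
With the change applied: demand qd = 1944 - 7p, supply qs = 3p - 440.
Clearing the new market: 1944 - 7p = 3p - 440, so p = 238.4 and q = 275.2.
Δq = 275.2 − 454 = -178.80.

-178.80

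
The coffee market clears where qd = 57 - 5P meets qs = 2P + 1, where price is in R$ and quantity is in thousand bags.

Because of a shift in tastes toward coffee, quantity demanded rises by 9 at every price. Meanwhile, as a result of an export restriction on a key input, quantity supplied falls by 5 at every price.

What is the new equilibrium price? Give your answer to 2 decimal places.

10.00

Solve the original market: 57 - 5P = 2P + 1, hence P = 8 and q = 17.
With the change applied: demand qd = 66 - 5P, supply qs = 2P - 4.
Setting them equal: 66 - 5P = 2P - 4 → 70 = 7P, so P = 10 and q = 16.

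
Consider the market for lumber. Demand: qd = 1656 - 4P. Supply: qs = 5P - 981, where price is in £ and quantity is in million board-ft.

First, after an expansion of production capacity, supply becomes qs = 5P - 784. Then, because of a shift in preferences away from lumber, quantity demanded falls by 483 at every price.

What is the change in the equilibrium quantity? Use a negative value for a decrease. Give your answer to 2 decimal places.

Original equilibrium: 1656 - 4P = 5P - 981 gives 2637 = 9P, so P = 293 and q = 484.
After the shift, demand is qd = 1173 - 4P and supply is qs = 5P - 784.
New equilibrium: 1173 - 4P = 5P - 784 ⇒ 1957 = 9P ⇒ P = 1957/9 ≈ 217.4444, q = 2729/9 ≈ 303.2222.
Δq = 303.2222 − 484 = -180.78.

-180.78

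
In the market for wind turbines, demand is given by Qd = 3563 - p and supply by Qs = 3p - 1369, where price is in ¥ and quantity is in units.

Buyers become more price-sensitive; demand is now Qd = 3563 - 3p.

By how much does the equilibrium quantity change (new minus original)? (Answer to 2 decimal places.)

-1233.00

Original equilibrium: 3563 - p = 3p - 1369 gives 4932 = 4p, so p = 1233 and Q = 2330.
With the change applied: demand Qd = 3563 - 3p, supply Qs = 3p - 1369.
Clearing the new market: 3563 - 3p = 3p - 1369, so p = 822 and Q = 1097.
ΔQ = 1097 − 2330 = -1233.00.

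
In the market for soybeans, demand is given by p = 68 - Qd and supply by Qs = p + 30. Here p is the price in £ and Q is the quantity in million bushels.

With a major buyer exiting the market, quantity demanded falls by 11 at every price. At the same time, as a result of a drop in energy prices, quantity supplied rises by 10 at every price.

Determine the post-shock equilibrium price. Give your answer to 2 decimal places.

8.50

Original equilibrium: 68 - p = p + 30 gives 38 = 2p, so p = 19 and Q = 49.
The shock moves the curves to Qd = 57 - p and Qs = p + 40.
Clearing the new market: 57 - p = p + 40, so p = 8.5 and Q = 48.5.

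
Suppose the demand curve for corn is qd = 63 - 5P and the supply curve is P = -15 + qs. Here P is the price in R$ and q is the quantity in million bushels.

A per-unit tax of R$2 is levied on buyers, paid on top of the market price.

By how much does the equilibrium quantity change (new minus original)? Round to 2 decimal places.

-1.67

Original equilibrium: 63 - 5P = P + 15 gives 48 = 6P, so P = 8 and q = 23.
Since buyers pay the price plus the tax, the effective demand curve becomes qd = 53 - 5P.
Clearing the new market: 53 - 5P = P + 15, so P = 19/3 ≈ 6.3333 and q = 64/3 ≈ 21.3333.
Δq = 21.3333 − 23 = -1.67.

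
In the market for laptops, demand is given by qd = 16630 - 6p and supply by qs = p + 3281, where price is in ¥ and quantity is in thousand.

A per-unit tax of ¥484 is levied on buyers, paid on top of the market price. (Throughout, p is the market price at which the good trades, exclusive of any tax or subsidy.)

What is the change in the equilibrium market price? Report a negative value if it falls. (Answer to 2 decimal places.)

-414.86

Before the shock: 16630 - 6p = p + 3281 ⇒ 13349 = 7p ⇒ p = 1907, q = 5188.
Since buyers pay the price plus the tax, the effective demand curve becomes qd = 13726 - 6p.
Equate the new curves: 13726 - 6p = p + 3281, giving 10445 = 7p, p = 10445/7 ≈ 1492.1429, q = 33412/7 ≈ 4773.1429.
Δp = 1492.1429 − 1907 = -414.86.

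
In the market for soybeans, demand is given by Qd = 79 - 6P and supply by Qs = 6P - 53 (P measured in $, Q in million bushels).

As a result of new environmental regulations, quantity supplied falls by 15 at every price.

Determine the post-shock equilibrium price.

12.25

Before the shock: 79 - 6P = 6P - 53 ⇒ 132 = 12P ⇒ P = 11, Q = 13.
The new curves are Qd = 79 - 6P (demand) and Qs = 6P - 68 (supply).
Equate the new curves: 79 - 6P = 6P - 68, giving 147 = 12P, P = 12.25, Q = 5.5.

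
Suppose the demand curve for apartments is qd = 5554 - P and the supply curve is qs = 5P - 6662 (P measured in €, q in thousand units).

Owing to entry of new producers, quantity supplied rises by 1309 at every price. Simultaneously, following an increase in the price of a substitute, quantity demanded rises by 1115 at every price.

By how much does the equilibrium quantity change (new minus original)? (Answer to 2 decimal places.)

Before the shock: 5554 - P = 5P - 6662 ⇒ 12216 = 6P ⇒ P = 2036, q = 3518.
The shock moves the curves to qd = 6669 - P and qs = 5P - 5353.
Equate the new curves: 6669 - P = 5P - 5353, giving 12022 = 6P, P = 6011/3 ≈ 2003.6667, q = 13996/3 ≈ 4665.3333.
Δq = 4665.3333 − 3518 = +1147.33.

+1147.33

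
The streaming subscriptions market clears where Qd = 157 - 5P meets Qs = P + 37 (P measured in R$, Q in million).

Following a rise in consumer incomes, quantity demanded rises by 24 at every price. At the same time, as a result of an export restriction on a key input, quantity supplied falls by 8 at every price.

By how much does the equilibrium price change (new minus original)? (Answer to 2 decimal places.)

Original equilibrium: 157 - 5P = P + 37 gives 120 = 6P, so P = 20 and Q = 57.
With the change applied: demand Qd = 181 - 5P, supply Qs = P + 29.
Equate the new curves: 181 - 5P = P + 29, giving 152 = 6P, P = 76/3 ≈ 25.3333, Q = 163/3 ≈ 54.3333.
ΔP = 25.3333 − 20 = +5.33.

+5.33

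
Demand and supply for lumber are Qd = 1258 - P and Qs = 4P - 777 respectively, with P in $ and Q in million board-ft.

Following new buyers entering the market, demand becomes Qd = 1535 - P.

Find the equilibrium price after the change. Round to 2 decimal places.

462.40

Original equilibrium: 1258 - P = 4P - 777 gives 2035 = 5P, so P = 407 and Q = 851.
After the shift, demand is Qd = 1535 - P and supply is Qs = 4P - 777.
Clearing the new market: 1535 - P = 4P - 777, so P = 462.4 and Q = 1072.6.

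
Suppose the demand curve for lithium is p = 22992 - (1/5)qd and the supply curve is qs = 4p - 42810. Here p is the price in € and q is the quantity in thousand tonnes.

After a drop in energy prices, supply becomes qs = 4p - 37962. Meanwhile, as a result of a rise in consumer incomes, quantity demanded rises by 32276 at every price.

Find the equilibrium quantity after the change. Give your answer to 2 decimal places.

44348.22

Before the shock: 114960 - 5p = 4p - 42810 ⇒ 157770 = 9p ⇒ p = 17530, q = 27310.
The shock moves the curves to qd = 147236 - 5p and qs = 4p - 37962.
New equilibrium: 147236 - 5p = 4p - 37962 ⇒ 185198 = 9p ⇒ p = 185198/9 ≈ 20577.5556, q = 399134/9 ≈ 44348.2222.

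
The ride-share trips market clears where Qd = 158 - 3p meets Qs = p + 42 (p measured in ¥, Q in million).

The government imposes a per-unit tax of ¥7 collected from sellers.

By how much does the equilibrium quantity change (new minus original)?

Original equilibrium: 158 - 3p = p + 42 gives 116 = 4p, so p = 29 and Q = 71.
Since sellers keep the price net of the tax, the effective supply curve becomes Qs = p + 35.
New equilibrium: 158 - 3p = p + 35 ⇒ 123 = 4p ⇒ p = 30.75, Q = 65.75.
ΔQ = 65.75 − 71 = -5.25.

-5.25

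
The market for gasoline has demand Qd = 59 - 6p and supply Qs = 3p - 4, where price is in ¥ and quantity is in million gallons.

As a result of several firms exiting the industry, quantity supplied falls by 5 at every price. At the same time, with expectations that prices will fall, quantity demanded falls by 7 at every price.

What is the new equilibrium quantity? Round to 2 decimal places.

Before the shock: 59 - 6p = 3p - 4 ⇒ 63 = 9p ⇒ p = 7, Q = 17.
With the change applied: demand Qd = 52 - 6p, supply Qs = 3p - 9.
Setting them equal: 52 - 6p = 3p - 9 → 61 = 9p, so p = 61/9 ≈ 6.7778 and Q = 34/3 ≈ 11.3333.

11.33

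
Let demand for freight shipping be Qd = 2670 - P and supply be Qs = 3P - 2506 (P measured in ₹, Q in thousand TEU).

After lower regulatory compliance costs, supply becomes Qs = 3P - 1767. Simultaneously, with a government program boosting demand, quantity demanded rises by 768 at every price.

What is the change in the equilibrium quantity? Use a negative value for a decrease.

Original equilibrium: 2670 - P = 3P - 2506 gives 5176 = 4P, so P = 1294 and Q = 1376.
The shock moves the curves to Qd = 3438 - P and Qs = 3P - 1767.
New equilibrium: 3438 - P = 3P - 1767 ⇒ 5205 = 4P ⇒ P = 1301.25, Q = 2136.75.
ΔQ = 2136.75 − 1376 = +760.75.

+760.75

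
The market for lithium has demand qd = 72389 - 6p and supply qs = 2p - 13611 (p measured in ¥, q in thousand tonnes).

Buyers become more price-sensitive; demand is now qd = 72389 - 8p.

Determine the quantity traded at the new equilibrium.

3589

Before the shock: 72389 - 6p = 2p - 13611 ⇒ 86000 = 8p ⇒ p = 10750, q = 7889.
After the shift, demand is qd = 72389 - 8p and supply is qs = 2p - 13611.
Clearing the new market: 72389 - 8p = 2p - 13611, so p = 8600 and q = 3589.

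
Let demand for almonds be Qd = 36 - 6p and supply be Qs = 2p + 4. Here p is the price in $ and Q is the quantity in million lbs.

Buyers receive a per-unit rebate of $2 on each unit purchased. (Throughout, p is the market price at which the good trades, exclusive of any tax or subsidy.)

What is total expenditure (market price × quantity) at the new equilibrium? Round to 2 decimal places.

82.50

Solve the original market: 36 - 6p = 2p + 4, hence p = 4 and Q = 12.
Since buyers' out-of-pocket price is the market price minus the rebate, the effective demand curve becomes Qd = 48 - 6p.
Clearing the new market: 48 - 6p = 2p + 4, so p = 5.5 and Q = 15.
New expenditure = 5.5 × 15 = 82.50.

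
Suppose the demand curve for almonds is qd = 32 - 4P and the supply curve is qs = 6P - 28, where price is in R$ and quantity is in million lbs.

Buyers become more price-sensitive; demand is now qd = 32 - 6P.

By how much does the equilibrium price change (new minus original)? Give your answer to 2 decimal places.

-1.00

Initially, 32 - 4P = 6P - 28, so 60 = 10P and P = 6, q = 8.
With the change applied: demand qd = 32 - 6P, supply qs = 6P - 28.
New equilibrium: 32 - 6P = 6P - 28 ⇒ 60 = 12P ⇒ P = 5, q = 2.
ΔP = 5 − 6 = -1.00.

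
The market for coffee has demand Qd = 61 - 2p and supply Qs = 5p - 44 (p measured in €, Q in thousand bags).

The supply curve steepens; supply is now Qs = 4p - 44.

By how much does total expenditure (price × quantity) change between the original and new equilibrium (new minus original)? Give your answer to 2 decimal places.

-10.00

Before the shock: 61 - 2p = 5p - 44 ⇒ 105 = 7p ⇒ p = 15, Q = 31.
The new curves are Qd = 61 - 2p (demand) and Qs = 4p - 44 (supply).
Setting them equal: 61 - 2p = 4p - 44 → 105 = 6p, so p = 17.5 and Q = 26.
Expenditure moves from 15×31 = 465 to 17.5×26 = 455; change = -10.00.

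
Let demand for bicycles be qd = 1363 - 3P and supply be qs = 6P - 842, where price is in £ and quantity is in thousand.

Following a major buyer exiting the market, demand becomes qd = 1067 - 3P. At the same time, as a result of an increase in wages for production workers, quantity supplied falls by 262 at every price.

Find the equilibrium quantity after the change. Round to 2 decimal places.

Original equilibrium: 1363 - 3P = 6P - 842 gives 2205 = 9P, so P = 245 and q = 628.
The new curves are qd = 1067 - 3P (demand) and qs = 6P - 1104 (supply).
Setting them equal: 1067 - 3P = 6P - 1104 → 2171 = 9P, so P = 2171/9 ≈ 241.2222 and q = 1030/3 ≈ 343.3333.

343.33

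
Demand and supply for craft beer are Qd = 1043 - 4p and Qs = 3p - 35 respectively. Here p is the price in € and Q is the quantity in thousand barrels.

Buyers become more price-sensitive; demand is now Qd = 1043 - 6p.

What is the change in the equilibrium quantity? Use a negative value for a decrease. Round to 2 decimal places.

-102.67

Before the shock: 1043 - 4p = 3p - 35 ⇒ 1078 = 7p ⇒ p = 154, Q = 427.
After the shift, demand is Qd = 1043 - 6p and supply is Qs = 3p - 35.
Equate the new curves: 1043 - 6p = 3p - 35, giving 1078 = 9p, p = 1078/9 ≈ 119.7778, Q = 973/3 ≈ 324.3333.
ΔQ = 324.3333 − 427 = -102.67.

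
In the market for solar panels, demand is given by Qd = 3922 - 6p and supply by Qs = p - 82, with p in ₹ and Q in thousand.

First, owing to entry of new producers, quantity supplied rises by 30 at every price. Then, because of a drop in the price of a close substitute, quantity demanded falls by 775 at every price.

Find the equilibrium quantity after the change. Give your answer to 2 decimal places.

Original equilibrium: 3922 - 6p = p - 82 gives 4004 = 7p, so p = 572 and Q = 490.
The new curves are Qd = 3147 - 6p (demand) and Qs = p - 52 (supply).
Equate the new curves: 3147 - 6p = p - 52, giving 3199 = 7p, p = 457, Q = 405.

405.00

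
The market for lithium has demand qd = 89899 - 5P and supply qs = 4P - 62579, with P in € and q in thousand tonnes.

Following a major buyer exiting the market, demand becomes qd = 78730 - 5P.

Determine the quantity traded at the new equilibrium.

225

Original equilibrium: 89899 - 5P = 4P - 62579 gives 152478 = 9P, so P = 16942 and q = 5189.
The shock moves the curves to qd = 78730 - 5P and qs = 4P - 62579.
Setting them equal: 78730 - 5P = 4P - 62579 → 141309 = 9P, so P = 15701 and q = 225.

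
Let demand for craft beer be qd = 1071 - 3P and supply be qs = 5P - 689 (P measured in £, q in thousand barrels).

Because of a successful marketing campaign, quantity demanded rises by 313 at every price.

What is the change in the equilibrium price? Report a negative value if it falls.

+39.125

Before the shock: 1071 - 3P = 5P - 689 ⇒ 1760 = 8P ⇒ P = 220, q = 411.
With the change applied: demand qd = 1384 - 3P, supply qs = 5P - 689.
Equate the new curves: 1384 - 3P = 5P - 689, giving 2073 = 8P, P = 259.125, q = 606.625.
ΔP = 259.125 − 220 = +39.125.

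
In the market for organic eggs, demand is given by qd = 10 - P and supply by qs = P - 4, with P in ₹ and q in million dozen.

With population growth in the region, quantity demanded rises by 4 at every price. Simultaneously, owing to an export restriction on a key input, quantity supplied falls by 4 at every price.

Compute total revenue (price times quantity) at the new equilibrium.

Initially, 10 - P = P - 4, so 14 = 2P and P = 7, q = 3.
The new curves are qd = 14 - P (demand) and qs = P - 8 (supply).
Setting them equal: 14 - P = P - 8 → 22 = 2P, so P = 11 and q = 3.
New expenditure = 11 × 3 = 33.

33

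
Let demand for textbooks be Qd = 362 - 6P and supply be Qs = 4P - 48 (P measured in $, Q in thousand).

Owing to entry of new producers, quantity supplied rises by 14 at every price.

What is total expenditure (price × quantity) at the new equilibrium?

4926.24

Original equilibrium: 362 - 6P = 4P - 48 gives 410 = 10P, so P = 41 and Q = 116.
The shock moves the curves to Qd = 362 - 6P and Qs = 4P - 34.
New equilibrium: 362 - 6P = 4P - 34 ⇒ 396 = 10P ⇒ P = 39.6, Q = 124.4.
New expenditure = 39.6 × 124.4 = 4926.24.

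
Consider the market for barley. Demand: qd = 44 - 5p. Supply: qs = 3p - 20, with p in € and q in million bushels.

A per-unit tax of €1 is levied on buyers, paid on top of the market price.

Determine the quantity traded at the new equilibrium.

Before the shock: 44 - 5p = 3p - 20 ⇒ 64 = 8p ⇒ p = 8, q = 4.
Since buyers pay the price plus the tax, the effective demand curve becomes qd = 39 - 5p.
New equilibrium: 39 - 5p = 3p - 20 ⇒ 59 = 8p ⇒ p = 7.375, q = 2.125.

2.125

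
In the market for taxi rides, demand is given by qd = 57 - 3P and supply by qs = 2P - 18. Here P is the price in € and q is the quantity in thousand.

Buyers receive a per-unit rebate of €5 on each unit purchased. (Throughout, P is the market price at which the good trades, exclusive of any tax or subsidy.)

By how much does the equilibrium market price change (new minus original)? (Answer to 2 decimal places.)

+3.00

Solve the original market: 57 - 3P = 2P - 18, hence P = 15 and q = 12.
Since buyers' out-of-pocket price is the market price minus the rebate, the effective demand curve becomes qd = 72 - 3P.
Setting them equal: 72 - 3P = 2P - 18 → 90 = 5P, so P = 18 and q = 18.
ΔP = 18 − 15 = +3.00.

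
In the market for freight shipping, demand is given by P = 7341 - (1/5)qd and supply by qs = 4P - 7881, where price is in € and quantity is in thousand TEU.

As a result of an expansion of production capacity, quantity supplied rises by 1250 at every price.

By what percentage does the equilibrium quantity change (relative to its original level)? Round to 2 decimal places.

+5.82

Initially, 36705 - 5P = 4P - 7881, so 44586 = 9P and P = 4954, q = 11935.
After the shift, demand is qd = 36705 - 5P and supply is qs = 4P - 6631.
Clearing the new market: 36705 - 5P = 4P - 6631, so P = 43336/9 ≈ 4815.1111 and q = 113665/9 ≈ 12629.4444.
%Δq = (12629.4444 − 11935) / 11935 × 100 = +5.82%.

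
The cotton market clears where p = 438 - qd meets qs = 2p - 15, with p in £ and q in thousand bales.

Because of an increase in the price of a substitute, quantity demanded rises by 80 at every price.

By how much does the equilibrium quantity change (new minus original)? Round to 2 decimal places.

Original equilibrium: 438 - p = 2p - 15 gives 453 = 3p, so p = 151 and q = 287.
The shock moves the curves to qd = 518 - p and qs = 2p - 15.
New equilibrium: 518 - p = 2p - 15 ⇒ 533 = 3p ⇒ p = 533/3 ≈ 177.6667, q = 1021/3 ≈ 340.3333.
Δq = 340.3333 − 287 = +53.33.

+53.33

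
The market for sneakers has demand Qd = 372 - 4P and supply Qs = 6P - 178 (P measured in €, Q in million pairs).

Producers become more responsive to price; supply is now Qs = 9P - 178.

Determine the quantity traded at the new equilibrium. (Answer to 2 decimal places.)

Original equilibrium: 372 - 4P = 6P - 178 gives 550 = 10P, so P = 55 and Q = 152.
With the change applied: demand Qd = 372 - 4P, supply Qs = 9P - 178.
Equate the new curves: 372 - 4P = 9P - 178, giving 550 = 13P, P = 550/13 ≈ 42.3077, Q = 2636/13 ≈ 202.7692.

202.77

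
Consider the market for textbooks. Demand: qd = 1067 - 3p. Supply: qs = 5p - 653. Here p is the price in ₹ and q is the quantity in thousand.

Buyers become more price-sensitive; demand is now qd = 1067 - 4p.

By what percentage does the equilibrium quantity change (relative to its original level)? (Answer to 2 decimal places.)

-28.30

Original equilibrium: 1067 - 3p = 5p - 653 gives 1720 = 8p, so p = 215 and q = 422.
After the shift, demand is qd = 1067 - 4p and supply is qs = 5p - 653.
Clearing the new market: 1067 - 4p = 5p - 653, so p = 1720/9 ≈ 191.1111 and q = 2723/9 ≈ 302.5556.
%Δq = (302.5556 − 422) / 422 × 100 = -28.30%.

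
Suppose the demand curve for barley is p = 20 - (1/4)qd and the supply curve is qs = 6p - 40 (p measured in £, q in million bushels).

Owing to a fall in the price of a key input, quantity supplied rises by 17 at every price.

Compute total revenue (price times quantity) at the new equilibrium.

399.64

Before the shock: 80 - 4p = 6p - 40 ⇒ 120 = 10p ⇒ p = 12, q = 32.
With the change applied: demand qd = 80 - 4p, supply qs = 6p - 23.
Setting them equal: 80 - 4p = 6p - 23 → 103 = 10p, so p = 10.3 and q = 38.8.
New expenditure = 10.3 × 38.8 = 399.64.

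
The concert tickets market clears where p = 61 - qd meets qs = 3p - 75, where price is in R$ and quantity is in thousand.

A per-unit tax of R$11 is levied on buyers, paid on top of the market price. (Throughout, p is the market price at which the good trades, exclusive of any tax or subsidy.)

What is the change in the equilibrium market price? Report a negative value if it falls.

-2.75

Original equilibrium: 61 - p = 3p - 75 gives 136 = 4p, so p = 34 and q = 27.
Since buyers pay the price plus the tax, the effective demand curve becomes qd = 50 - p.
New equilibrium: 50 - p = 3p - 75 ⇒ 125 = 4p ⇒ p = 31.25, q = 18.75.
Δp = 31.25 − 34 = -2.75.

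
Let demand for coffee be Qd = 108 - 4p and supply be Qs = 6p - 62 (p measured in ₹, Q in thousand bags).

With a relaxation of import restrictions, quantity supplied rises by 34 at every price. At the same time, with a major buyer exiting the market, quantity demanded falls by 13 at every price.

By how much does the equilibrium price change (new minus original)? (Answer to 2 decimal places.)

-4.70

Initially, 108 - 4p = 6p - 62, so 170 = 10p and p = 17, Q = 40.
The new curves are Qd = 95 - 4p (demand) and Qs = 6p - 28 (supply).
Clearing the new market: 95 - 4p = 6p - 28, so p = 12.3 and Q = 45.8.
Δp = 12.3 − 17 = -4.70.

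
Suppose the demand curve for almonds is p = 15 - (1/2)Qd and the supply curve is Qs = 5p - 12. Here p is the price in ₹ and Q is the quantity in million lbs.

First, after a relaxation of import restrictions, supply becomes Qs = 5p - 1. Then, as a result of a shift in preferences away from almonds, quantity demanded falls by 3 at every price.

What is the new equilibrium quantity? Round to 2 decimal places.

19.00

Before the shock: 30 - 2p = 5p - 12 ⇒ 42 = 7p ⇒ p = 6, Q = 18.
The new curves are Qd = 27 - 2p (demand) and Qs = 5p - 1 (supply).
Equate the new curves: 27 - 2p = 5p - 1, giving 28 = 7p, p = 4, Q = 19.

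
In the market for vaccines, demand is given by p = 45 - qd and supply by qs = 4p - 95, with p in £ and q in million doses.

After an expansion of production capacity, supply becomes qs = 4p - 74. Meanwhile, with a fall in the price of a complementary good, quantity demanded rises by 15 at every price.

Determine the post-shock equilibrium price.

Initially, 45 - p = 4p - 95, so 140 = 5p and p = 28, q = 17.
With the change applied: demand qd = 60 - p, supply qs = 4p - 74.
Setting them equal: 60 - p = 4p - 74 → 134 = 5p, so p = 26.8 and q = 33.2.

26.8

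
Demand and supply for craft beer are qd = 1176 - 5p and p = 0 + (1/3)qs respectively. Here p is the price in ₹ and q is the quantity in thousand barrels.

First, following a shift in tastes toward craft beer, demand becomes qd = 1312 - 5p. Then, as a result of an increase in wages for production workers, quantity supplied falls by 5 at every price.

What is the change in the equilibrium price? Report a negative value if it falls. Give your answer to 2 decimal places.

+17.63

Before the shock: 1176 - 5p = 3p ⇒ 1176 = 8p ⇒ p = 147, q = 441.
The new curves are qd = 1312 - 5p (demand) and qs = 3p - 5 (supply).
New equilibrium: 1312 - 5p = 3p - 5 ⇒ 1317 = 8p ⇒ p = 164.625, q = 488.875.
Δp = 164.625 − 147 = +17.63.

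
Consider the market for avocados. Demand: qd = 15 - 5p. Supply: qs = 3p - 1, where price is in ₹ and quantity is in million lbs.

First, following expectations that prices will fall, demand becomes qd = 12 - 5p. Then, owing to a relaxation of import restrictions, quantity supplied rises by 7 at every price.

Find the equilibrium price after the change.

Initially, 15 - 5p = 3p - 1, so 16 = 8p and p = 2, q = 5.
With the change applied: demand qd = 12 - 5p, supply qs = 3p + 6.
Setting them equal: 12 - 5p = 3p + 6 → 6 = 8p, so p = 0.75 and q = 8.25.

0.75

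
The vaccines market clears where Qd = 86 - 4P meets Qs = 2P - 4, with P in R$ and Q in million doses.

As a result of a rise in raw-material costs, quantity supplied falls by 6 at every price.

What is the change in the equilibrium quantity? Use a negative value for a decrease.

Initially, 86 - 4P = 2P - 4, so 90 = 6P and P = 15, Q = 26.
The shock moves the curves to Qd = 86 - 4P and Qs = 2P - 10.
Setting them equal: 86 - 4P = 2P - 10 → 96 = 6P, so P = 16 and Q = 22.
ΔQ = 22 − 26 = -4.

-4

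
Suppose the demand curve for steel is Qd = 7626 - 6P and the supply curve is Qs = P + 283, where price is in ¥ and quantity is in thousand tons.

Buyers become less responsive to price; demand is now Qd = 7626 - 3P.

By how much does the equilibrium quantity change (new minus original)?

+786.75

Solve the original market: 7626 - 6P = P + 283, hence P = 1049 and Q = 1332.
With the change applied: demand Qd = 7626 - 3P, supply Qs = P + 283.
New equilibrium: 7626 - 3P = P + 283 ⇒ 7343 = 4P ⇒ P = 1835.75, Q = 2118.75.
ΔQ = 2118.75 − 1332 = +786.75.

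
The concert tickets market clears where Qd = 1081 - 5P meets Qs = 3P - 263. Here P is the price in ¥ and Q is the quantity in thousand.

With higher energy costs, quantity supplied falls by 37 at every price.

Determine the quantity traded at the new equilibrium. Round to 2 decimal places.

217.88

Original equilibrium: 1081 - 5P = 3P - 263 gives 1344 = 8P, so P = 168 and Q = 241.
The shock moves the curves to Qd = 1081 - 5P and Qs = 3P - 300.
Clearing the new market: 1081 - 5P = 3P - 300, so P = 172.625 and Q = 217.875.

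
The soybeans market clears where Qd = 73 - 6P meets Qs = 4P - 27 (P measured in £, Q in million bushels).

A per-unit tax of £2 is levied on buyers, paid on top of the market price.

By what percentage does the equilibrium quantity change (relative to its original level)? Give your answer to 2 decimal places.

-36.92

Initially, 73 - 6P = 4P - 27, so 100 = 10P and P = 10, Q = 13.
Since buyers pay the price plus the tax, the effective demand curve becomes Qd = 61 - 6P.
Equate the new curves: 61 - 6P = 4P - 27, giving 88 = 10P, P = 8.8, Q = 8.2.
%ΔQ = (8.2 − 13) / 13 × 100 = -36.92%.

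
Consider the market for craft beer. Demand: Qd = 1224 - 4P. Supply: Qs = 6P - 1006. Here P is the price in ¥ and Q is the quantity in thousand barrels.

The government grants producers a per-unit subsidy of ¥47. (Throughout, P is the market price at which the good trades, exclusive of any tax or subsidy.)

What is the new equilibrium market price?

194.8

Initially, 1224 - 4P = 6P - 1006, so 2230 = 10P and P = 223, Q = 332.
Since sellers receive the price plus the subsidy, the effective supply curve becomes Qs = 6P - 724.
Clearing the new market: 1224 - 4P = 6P - 724, so P = 194.8 and Q = 444.8.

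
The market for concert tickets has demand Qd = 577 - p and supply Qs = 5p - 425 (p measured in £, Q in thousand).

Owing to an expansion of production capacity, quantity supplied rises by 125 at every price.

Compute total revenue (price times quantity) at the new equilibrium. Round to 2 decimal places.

Initially, 577 - p = 5p - 425, so 1002 = 6p and p = 167, Q = 410.
The shock moves the curves to Qd = 577 - p and Qs = 5p - 300.
Equate the new curves: 577 - p = 5p - 300, giving 877 = 6p, p = 877/6 ≈ 146.1667, Q = 2585/6 ≈ 430.8333.
New expenditure = 146.1667 × 430.8333 = 62973.47.

62973.47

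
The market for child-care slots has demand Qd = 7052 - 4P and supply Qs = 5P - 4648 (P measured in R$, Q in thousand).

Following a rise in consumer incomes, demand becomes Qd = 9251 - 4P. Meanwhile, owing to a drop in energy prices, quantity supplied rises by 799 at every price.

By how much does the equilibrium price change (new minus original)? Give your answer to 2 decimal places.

+155.56

Original equilibrium: 7052 - 4P = 5P - 4648 gives 11700 = 9P, so P = 1300 and Q = 1852.
After the shift, demand is Qd = 9251 - 4P and supply is Qs = 5P - 3849.
Equate the new curves: 9251 - 4P = 5P - 3849, giving 13100 = 9P, P = 13100/9 ≈ 1455.5556, Q = 30859/9 ≈ 3428.7778.
ΔP = 1455.5556 − 1300 = +155.56.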